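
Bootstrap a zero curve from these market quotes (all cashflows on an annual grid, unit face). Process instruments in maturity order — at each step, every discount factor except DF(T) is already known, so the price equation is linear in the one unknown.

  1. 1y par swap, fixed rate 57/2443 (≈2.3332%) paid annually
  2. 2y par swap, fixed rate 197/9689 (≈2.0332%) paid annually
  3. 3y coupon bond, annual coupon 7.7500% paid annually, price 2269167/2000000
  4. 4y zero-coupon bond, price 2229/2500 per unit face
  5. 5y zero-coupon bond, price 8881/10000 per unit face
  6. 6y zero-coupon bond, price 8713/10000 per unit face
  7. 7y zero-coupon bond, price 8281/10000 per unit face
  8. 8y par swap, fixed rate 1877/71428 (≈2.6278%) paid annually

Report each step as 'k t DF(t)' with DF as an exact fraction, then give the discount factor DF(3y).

step 1 [1y] swap r/1=57/2443: DF=(1 − 57/2443·(0))/(1+57/2443) = 2443/2500 ≈ 0.977200
step 2 [2y] swap r/1=197/9689: DF=(1 − 197/9689·(0.977200))/(1+197/9689) = 4803/5000 ≈ 0.960600
step 3 [3y] bond c/1=31/400: DF=(2269167/2000000 − 31/400·(0.977200+0.960600))/(1+31/400) = 571/625 ≈ 0.913600
step 4 [4y] zero: DF = P = 2229/2500 ≈ 0.891600
step 5 [5y] zero: DF = P = 8881/10000 ≈ 0.888100
step 6 [6y] zero: DF = P = 8713/10000 ≈ 0.871300
step 7 [7y] zero: DF = P = 8281/10000 ≈ 0.828100
step 8 [8y] swap r/1=1877/71428: DF=(1 − 1877/71428·(0.977200+0.960600+0.913600+0.891600+0.888100+0.871300+0.828100))/(1+1877/71428) = 8123/10000 ≈ 0.812300

1 1 2443/2500
2 2 4803/5000
3 3 571/625
4 4 2229/2500
5 5 8881/10000
6 6 8713/10000
7 7 8281/10000
8 8 8123/10000
DF(3y) = 571/625 ≈ 0.913600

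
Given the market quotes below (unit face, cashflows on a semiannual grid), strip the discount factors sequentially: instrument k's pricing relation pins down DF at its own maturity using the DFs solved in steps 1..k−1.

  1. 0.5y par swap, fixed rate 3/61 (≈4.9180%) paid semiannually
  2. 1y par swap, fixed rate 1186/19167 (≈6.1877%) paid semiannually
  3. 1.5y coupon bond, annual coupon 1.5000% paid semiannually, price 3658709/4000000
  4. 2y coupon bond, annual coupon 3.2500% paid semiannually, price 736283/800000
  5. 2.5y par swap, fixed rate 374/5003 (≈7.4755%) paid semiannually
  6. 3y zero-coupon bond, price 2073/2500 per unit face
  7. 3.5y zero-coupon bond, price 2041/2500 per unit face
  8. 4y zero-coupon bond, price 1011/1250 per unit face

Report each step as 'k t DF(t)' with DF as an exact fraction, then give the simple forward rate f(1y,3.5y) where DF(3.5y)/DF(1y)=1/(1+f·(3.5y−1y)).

step 1 [0.5y] swap r/2=3/122: DF=(1 − 3/122·(0))/(1+3/122) = 122/125 ≈ 0.976000
step 2 [1y] swap r/2=593/19167: DF=(1 − 593/19167·(0.976000))/(1+593/19167) = 9407/10000 ≈ 0.940700
step 3 [1.5y] bond c/2=3/400: DF=(3658709/4000000 − 3/400·(0.976000+0.940700))/(1+3/400) = 1117/1250 ≈ 0.893600
step 4 [2y] bond c/2=13/800: DF=(736283/800000 − 13/800·(0.976000+0.940700+0.893600))/(1+13/800) = 8607/10000 ≈ 0.860700
step 5 [2.5y] swap r/2=187/5003: DF=(1 − 187/5003·(0.976000+0.940700+0.893600+0.860700))/(1+187/5003) = 8317/10000 ≈ 0.831700
step 6 [3y] zero: DF = P = 2073/2500 ≈ 0.829200
step 7 [3.5y] zero: DF = P = 2041/2500 ≈ 0.816400
step 8 [4y] zero: DF = P = 1011/1250 ≈ 0.808800

1 1/2 122/125
2 1 9407/10000
3 3/2 1117/1250
4 2 8607/10000
5 5/2 8317/10000
6 3 2073/2500
7 7/2 2041/2500
8 4 1011/1250
f(1y,3.5y) = ((9407/10000)/(2041/2500) − 1)/(5/2) = 1243/20410 ≈ 6.0902%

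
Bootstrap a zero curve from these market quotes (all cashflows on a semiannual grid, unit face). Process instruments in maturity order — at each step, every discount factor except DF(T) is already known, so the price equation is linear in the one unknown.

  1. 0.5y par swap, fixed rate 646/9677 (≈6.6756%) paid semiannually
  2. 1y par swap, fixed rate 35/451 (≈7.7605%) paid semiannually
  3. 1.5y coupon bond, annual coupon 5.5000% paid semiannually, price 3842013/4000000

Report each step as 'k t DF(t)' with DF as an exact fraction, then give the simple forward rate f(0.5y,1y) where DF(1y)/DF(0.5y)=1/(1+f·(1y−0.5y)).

1 1/2 9677/10000
2 1 1853/2000
3 3/2 8841/10000
f(0.5y,1y) = ((9677/10000)/(1853/2000) − 1)/(1/2) = 824/9265 ≈ 8.8937%

step 1 [0.5y] swap r/2=323/9677: DF=(1 − 323/9677·(0))/(1+323/9677) = 9677/10000 ≈ 0.967700
step 2 [1y] swap r/2=35/902: DF=(1 − 35/902·(0.967700))/(1+35/902) = 1853/2000 ≈ 0.926500
step 3 [1.5y] bond c/2=11/400: DF=(3842013/4000000 − 11/400·(0.967700+0.926500))/(1+11/400) = 8841/10000 ≈ 0.884100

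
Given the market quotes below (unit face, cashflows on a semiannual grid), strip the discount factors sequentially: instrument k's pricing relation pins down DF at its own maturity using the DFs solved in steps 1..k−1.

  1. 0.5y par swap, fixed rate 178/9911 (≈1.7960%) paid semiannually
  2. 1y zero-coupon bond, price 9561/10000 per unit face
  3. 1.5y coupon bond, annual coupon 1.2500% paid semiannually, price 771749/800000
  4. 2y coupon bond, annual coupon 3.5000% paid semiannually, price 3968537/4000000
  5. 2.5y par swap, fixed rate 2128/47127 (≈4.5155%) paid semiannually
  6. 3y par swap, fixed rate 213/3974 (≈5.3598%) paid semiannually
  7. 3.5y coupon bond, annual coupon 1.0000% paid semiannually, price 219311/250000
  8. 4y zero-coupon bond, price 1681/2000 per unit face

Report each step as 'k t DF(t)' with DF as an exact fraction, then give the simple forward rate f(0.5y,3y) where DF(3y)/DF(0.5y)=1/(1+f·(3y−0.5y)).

step 1 [0.5y] swap r/2=89/9911: DF=(1 − 89/9911·(0))/(1+89/9911) = 9911/10000 ≈ 0.991100
step 2 [1y] zero: DF = P = 9561/10000 ≈ 0.956100
step 3 [1.5y] bond c/2=1/160: DF=(771749/800000 − 1/160·(0.991100+0.956100))/(1+1/160) = 4733/5000 ≈ 0.946600
step 4 [2y] bond c/2=7/400: DF=(3968537/4000000 − 7/400·(0.991100+0.956100+0.946600))/(1+7/400) = 9253/10000 ≈ 0.925300
step 5 [2.5y] swap r/2=1064/47127: DF=(1 − 1064/47127·(0.991100+0.956100+0.946600+0.925300))/(1+1064/47127) = 1117/1250 ≈ 0.893600
step 6 [3y] swap r/2=213/7948: DF=(1 − 213/7948·(0.991100+0.956100+0.946600+0.925300+0.893600))/(1+213/7948) = 8509/10000 ≈ 0.850900
step 7 [3.5y] bond c/2=1/200: DF=(219311/250000 − 1/200·(0.991100+0.956100+0.946600+0.925300+0.893600+0.850900))/(1+1/200) = 2113/2500 ≈ 0.845200
step 8 [4y] zero: DF = P = 1681/2000 ≈ 0.840500

1 1/2 9911/10000
2 1 9561/10000
3 3/2 4733/5000
4 2 9253/10000
5 5/2 1117/1250
6 3 8509/10000
7 7/2 2113/2500
8 4 1681/2000
f(0.5y,3y) = ((9911/10000)/(8509/10000) − 1)/(5/2) = 2804/42545 ≈ 6.5907%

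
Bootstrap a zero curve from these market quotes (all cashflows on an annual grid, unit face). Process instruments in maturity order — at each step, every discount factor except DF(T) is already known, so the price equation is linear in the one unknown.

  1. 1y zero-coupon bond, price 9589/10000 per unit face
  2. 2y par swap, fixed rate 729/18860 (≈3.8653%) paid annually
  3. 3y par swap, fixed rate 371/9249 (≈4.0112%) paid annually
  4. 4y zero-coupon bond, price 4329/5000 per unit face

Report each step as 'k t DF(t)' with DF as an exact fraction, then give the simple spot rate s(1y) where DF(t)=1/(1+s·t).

1 1 9589/10000
2 2 9271/10000
3 3 8887/10000
4 4 4329/5000
s(1y) = (1/(9589/10000) − 1)/(1) = 411/9589 ≈ 4.2862%

step 1 [1y] zero: DF = P = 9589/10000 ≈ 0.958900
step 2 [2y] swap r/1=729/18860: DF=(1 − 729/18860·(0.958900))/(1+729/18860) = 9271/10000 ≈ 0.927100
step 3 [3y] swap r/1=371/9249: DF=(1 − 371/9249·(0.958900+0.927100))/(1+371/9249) = 8887/10000 ≈ 0.888700
step 4 [4y] zero: DF = P = 4329/5000 ≈ 0.865800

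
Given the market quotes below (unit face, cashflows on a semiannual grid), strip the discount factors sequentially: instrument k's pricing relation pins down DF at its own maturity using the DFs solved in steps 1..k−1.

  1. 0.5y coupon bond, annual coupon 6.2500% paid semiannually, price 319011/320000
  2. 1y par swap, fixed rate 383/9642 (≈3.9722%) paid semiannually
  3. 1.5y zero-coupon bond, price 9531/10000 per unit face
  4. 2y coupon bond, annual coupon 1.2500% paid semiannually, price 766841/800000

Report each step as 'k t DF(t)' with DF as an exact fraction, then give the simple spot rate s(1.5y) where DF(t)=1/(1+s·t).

1 1/2 9667/10000
2 1 9617/10000
3 3/2 9531/10000
4 2 9347/10000
s(1.5y) = (1/(9531/10000) − 1)/(3/2) = 938/28593 ≈ 3.2805%

step 1 [0.5y] bond c/2=1/32: DF=(319011/320000 − 1/32·(0))/(1+1/32) = 9667/10000 ≈ 0.966700
step 2 [1y] swap r/2=383/19284: DF=(1 − 383/19284·(0.966700))/(1+383/19284) = 9617/10000 ≈ 0.961700
step 3 [1.5y] zero: DF = P = 9531/10000 ≈ 0.953100
step 4 [2y] bond c/2=1/160: DF=(766841/800000 − 1/160·(0.966700+0.961700+0.953100))/(1+1/160) = 9347/10000 ≈ 0.934700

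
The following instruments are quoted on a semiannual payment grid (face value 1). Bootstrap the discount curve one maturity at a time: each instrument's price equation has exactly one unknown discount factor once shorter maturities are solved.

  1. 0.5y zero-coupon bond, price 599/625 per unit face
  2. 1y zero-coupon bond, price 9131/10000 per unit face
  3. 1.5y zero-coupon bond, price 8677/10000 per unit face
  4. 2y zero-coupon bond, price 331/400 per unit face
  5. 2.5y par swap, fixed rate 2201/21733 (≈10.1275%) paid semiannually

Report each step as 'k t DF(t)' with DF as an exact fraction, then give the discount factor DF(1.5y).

1 1/2 599/625
2 1 9131/10000
3 3/2 8677/10000
4 2 331/400
5 5/2 7799/10000
DF(1.5y) = 8677/10000 ≈ 0.867700

step 1 [0.5y] zero: DF = P = 599/625 ≈ 0.958400
step 2 [1y] zero: DF = P = 9131/10000 ≈ 0.913100
step 3 [1.5y] zero: DF = P = 8677/10000 ≈ 0.867700
step 4 [2y] zero: DF = P = 331/400 ≈ 0.827500
step 5 [2.5y] swap r/2=2201/43466: DF=(1 − 2201/43466·(0.958400+0.913100+0.867700+0.827500))/(1+2201/43466) = 7799/10000 ≈ 0.779900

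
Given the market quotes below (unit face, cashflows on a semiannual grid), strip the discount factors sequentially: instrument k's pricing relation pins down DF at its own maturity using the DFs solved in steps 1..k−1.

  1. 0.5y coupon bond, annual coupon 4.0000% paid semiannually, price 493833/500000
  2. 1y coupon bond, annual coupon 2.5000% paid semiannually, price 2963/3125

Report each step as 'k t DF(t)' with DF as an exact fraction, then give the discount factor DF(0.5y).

step 1 [0.5y] bond c/2=1/50: DF=(493833/500000 − 1/50·(0))/(1+1/50) = 9683/10000 ≈ 0.968300
step 2 [1y] bond c/2=1/80: DF=(2963/3125 − 1/80·(0.968300))/(1+1/80) = 1849/2000 ≈ 0.924500

1 1/2 9683/10000
2 1 1849/2000
DF(0.5y) = 9683/10000 ≈ 0.968300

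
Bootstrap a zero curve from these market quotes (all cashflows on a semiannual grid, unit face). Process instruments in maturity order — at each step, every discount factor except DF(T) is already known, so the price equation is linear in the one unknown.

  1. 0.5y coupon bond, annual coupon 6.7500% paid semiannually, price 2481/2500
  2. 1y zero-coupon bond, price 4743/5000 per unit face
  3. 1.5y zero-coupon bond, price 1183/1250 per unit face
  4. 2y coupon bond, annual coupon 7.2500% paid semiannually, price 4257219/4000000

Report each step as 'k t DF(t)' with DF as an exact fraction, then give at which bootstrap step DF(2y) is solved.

step 1 [0.5y] bond c/2=27/800: DF=(2481/2500 − 27/800·(0))/(1+27/800) = 24/25 ≈ 0.960000
step 2 [1y] zero: DF = P = 4743/5000 ≈ 0.948600
step 3 [1.5y] zero: DF = P = 1183/1250 ≈ 0.946400
step 4 [2y] bond c/2=29/800: DF=(4257219/4000000 − 29/800·(0.960000+0.948600+0.946400))/(1+29/800) = 1159/1250 ≈ 0.927200

1 1/2 24/25
2 1 4743/5000
3 3/2 1183/1250
4 2 1159/1250
DF(2y) is solved at step 4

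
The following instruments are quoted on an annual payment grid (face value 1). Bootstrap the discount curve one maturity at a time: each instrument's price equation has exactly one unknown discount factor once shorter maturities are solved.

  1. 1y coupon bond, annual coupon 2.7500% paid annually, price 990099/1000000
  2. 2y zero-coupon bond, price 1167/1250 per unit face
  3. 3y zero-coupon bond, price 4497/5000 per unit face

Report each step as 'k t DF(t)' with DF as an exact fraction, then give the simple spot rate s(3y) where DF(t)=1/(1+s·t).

step 1 [1y] bond c/1=11/400: DF=(990099/1000000 − 11/400·(0))/(1+11/400) = 2409/2500 ≈ 0.963600
step 2 [2y] zero: DF = P = 1167/1250 ≈ 0.933600
step 3 [3y] zero: DF = P = 4497/5000 ≈ 0.899400

1 1 2409/2500
2 2 1167/1250
3 3 4497/5000
s(3y) = (1/(4497/5000) − 1)/(3) = 503/13491 ≈ 3.7284%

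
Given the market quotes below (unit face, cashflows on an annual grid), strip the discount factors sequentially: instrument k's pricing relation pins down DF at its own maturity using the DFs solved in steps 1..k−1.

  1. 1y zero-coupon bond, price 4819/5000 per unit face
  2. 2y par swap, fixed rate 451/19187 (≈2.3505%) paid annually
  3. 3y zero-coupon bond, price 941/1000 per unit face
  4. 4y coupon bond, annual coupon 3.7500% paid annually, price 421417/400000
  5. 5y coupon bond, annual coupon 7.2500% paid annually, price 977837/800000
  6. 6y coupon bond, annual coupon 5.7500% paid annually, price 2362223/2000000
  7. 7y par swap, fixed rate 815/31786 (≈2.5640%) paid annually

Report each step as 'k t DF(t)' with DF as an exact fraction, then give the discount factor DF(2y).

step 1 [1y] zero: DF = P = 4819/5000 ≈ 0.963800
step 2 [2y] swap r/1=451/19187: DF=(1 − 451/19187·(0.963800))/(1+451/19187) = 9549/10000 ≈ 0.954900
step 3 [3y] zero: DF = P = 941/1000 ≈ 0.941000
step 4 [4y] bond c/1=3/80: DF=(421417/400000 − 3/80·(0.963800+0.954900+0.941000))/(1+3/80) = 9121/10000 ≈ 0.912100
step 5 [5y] bond c/1=29/400: DF=(977837/800000 − 29/400·(0.963800+0.954900+0.941000+0.912100))/(1+29/400) = 8847/10000 ≈ 0.884700
step 6 [6y] bond c/1=23/400: DF=(2362223/2000000 − 23/400·(0.963800+0.954900+0.941000+0.912100+0.884700))/(1+23/400) = 8637/10000 ≈ 0.863700
step 7 [7y] swap r/1=815/31786: DF=(1 − 815/31786·(0.963800+0.954900+0.941000+0.912100+0.884700+0.863700))/(1+815/31786) = 837/1000 ≈ 0.837000

1 1 4819/5000
2 2 9549/10000
3 3 941/1000
4 4 9121/10000
5 5 8847/10000
6 6 8637/10000
7 7 837/1000
DF(2y) = 9549/10000 ≈ 0.954900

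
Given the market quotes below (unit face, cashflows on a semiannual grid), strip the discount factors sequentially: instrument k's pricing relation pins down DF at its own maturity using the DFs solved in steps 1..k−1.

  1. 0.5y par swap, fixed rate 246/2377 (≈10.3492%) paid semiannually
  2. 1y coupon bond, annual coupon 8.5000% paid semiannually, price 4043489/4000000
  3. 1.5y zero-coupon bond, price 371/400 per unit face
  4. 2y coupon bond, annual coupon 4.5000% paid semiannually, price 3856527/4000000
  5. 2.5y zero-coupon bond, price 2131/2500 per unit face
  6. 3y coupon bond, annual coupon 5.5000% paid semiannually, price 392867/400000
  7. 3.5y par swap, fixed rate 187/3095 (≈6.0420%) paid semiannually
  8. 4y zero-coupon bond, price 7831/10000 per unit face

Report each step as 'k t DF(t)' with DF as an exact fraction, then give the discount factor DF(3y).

1 1/2 2377/2500
2 1 9309/10000
3 3/2 371/400
4 2 8811/10000
5 5/2 2131/2500
6 3 8343/10000
7 7/2 813/1000
8 4 7831/10000
DF(3y) = 8343/10000 ≈ 0.834300

step 1 [0.5y] swap r/2=123/2377: DF=(1 − 123/2377·(0))/(1+123/2377) = 2377/2500 ≈ 0.950800
step 2 [1y] bond c/2=17/400: DF=(4043489/4000000 − 17/400·(0.950800))/(1+17/400) = 9309/10000 ≈ 0.930900
step 3 [1.5y] zero: DF = P = 371/400 ≈ 0.927500
step 4 [2y] bond c/2=9/400: DF=(3856527/4000000 − 9/400·(0.950800+0.930900+0.927500))/(1+9/400) = 8811/10000 ≈ 0.881100
step 5 [2.5y] zero: DF = P = 2131/2500 ≈ 0.852400
step 6 [3y] bond c/2=11/400: DF=(392867/400000 − 11/400·(0.950800+0.930900+0.927500+0.881100+0.852400))/(1+11/400) = 8343/10000 ≈ 0.834300
step 7 [3.5y] swap r/2=187/6190: DF=(1 − 187/6190·(0.950800+0.930900+0.927500+0.881100+0.852400+0.834300))/(1+187/6190) = 813/1000 ≈ 0.813000
step 8 [4y] zero: DF = P = 7831/10000 ≈ 0.783100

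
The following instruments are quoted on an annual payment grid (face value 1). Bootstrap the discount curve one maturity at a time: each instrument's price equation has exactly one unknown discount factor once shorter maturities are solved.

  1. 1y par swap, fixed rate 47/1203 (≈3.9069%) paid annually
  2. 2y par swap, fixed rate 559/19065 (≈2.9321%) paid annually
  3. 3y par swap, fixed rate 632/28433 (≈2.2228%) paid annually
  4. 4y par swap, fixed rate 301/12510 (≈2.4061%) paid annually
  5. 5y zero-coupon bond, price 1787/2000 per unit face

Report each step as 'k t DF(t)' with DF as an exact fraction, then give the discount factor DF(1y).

1 1 1203/1250
2 2 9441/10000
3 3 1171/1250
4 4 9097/10000
5 5 1787/2000
DF(1y) = 1203/1250 ≈ 0.962400

step 1 [1y] swap r/1=47/1203: DF=(1 − 47/1203·(0))/(1+47/1203) = 1203/1250 ≈ 0.962400
step 2 [2y] swap r/1=559/19065: DF=(1 − 559/19065·(0.962400))/(1+559/19065) = 9441/10000 ≈ 0.944100
step 3 [3y] swap r/1=632/28433: DF=(1 − 632/28433·(0.962400+0.944100))/(1+632/28433) = 1171/1250 ≈ 0.936800
step 4 [4y] swap r/1=301/12510: DF=(1 − 301/12510·(0.962400+0.944100+0.936800))/(1+301/12510) = 9097/10000 ≈ 0.909700
step 5 [5y] zero: DF = P = 1787/2000 ≈ 0.893500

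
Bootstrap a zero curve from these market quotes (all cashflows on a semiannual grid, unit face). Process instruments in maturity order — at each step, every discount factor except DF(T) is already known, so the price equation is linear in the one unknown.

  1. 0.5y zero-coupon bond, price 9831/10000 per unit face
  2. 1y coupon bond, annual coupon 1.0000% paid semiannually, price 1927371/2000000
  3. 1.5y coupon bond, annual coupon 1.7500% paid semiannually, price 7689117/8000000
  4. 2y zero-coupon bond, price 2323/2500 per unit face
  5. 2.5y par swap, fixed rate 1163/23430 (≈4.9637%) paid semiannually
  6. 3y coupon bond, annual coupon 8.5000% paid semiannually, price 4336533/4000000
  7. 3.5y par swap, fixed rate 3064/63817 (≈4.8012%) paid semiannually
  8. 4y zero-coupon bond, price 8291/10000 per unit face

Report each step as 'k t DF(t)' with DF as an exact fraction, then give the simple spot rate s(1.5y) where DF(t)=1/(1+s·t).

1 1/2 9831/10000
2 1 477/500
3 3/2 117/125
4 2 2323/2500
5 5/2 8837/10000
6 3 8489/10000
7 7/2 2117/2500
8 4 8291/10000
s(1.5y) = (1/(117/125) − 1)/(3/2) = 16/351 ≈ 4.5584%

step 1 [0.5y] zero: DF = P = 9831/10000 ≈ 0.983100
step 2 [1y] bond c/2=1/200: DF=(1927371/2000000 − 1/200·(0.983100))/(1+1/200) = 477/500 ≈ 0.954000
step 3 [1.5y] bond c/2=7/800: DF=(7689117/8000000 − 7/800·(0.983100+0.954000))/(1+7/800) = 117/125 ≈ 0.936000
step 4 [2y] zero: DF = P = 2323/2500 ≈ 0.929200
step 5 [2.5y] swap r/2=1163/46860: DF=(1 − 1163/46860·(0.983100+0.954000+0.936000+0.929200))/(1+1163/46860) = 8837/10000 ≈ 0.883700
step 6 [3y] bond c/2=17/400: DF=(4336533/4000000 − 17/400·(0.983100+0.954000+0.936000+0.929200+0.883700))/(1+17/400) = 8489/10000 ≈ 0.848900
step 7 [3.5y] swap r/2=1532/63817: DF=(1 − 1532/63817·(0.983100+0.954000+0.936000+0.929200+0.883700+0.848900))/(1+1532/63817) = 2117/2500 ≈ 0.846800
step 8 [4y] zero: DF = P = 8291/10000 ≈ 0.829100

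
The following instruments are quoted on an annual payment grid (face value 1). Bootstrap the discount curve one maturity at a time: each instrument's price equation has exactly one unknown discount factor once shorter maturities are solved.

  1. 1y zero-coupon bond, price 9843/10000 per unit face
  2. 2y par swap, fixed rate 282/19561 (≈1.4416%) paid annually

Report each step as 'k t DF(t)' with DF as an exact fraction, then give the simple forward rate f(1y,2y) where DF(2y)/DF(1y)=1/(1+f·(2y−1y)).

step 1 [1y] zero: DF = P = 9843/10000 ≈ 0.984300
step 2 [2y] swap r/1=282/19561: DF=(1 − 282/19561·(0.984300))/(1+282/19561) = 4859/5000 ≈ 0.971800

1 1 9843/10000
2 2 4859/5000
f(1y,2y) = ((9843/10000)/(4859/5000) − 1)/(1) = 125/9718 ≈ 1.2863%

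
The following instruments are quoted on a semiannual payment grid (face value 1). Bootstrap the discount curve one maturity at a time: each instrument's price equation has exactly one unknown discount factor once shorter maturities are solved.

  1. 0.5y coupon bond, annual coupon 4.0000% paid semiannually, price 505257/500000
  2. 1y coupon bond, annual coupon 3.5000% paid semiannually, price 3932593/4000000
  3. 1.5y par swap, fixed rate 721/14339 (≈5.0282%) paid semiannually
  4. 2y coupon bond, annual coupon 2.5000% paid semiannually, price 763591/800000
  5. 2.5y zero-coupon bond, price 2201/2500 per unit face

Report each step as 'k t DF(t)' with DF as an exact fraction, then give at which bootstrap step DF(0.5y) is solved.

step 1 [0.5y] bond c/2=1/50: DF=(505257/500000 − 1/50·(0))/(1+1/50) = 9907/10000 ≈ 0.990700
step 2 [1y] bond c/2=7/400: DF=(3932593/4000000 − 7/400·(0.990700))/(1+7/400) = 2373/2500 ≈ 0.949200
step 3 [1.5y] swap r/2=721/28678: DF=(1 − 721/28678·(0.990700+0.949200))/(1+721/28678) = 9279/10000 ≈ 0.927900
step 4 [2y] bond c/2=1/80: DF=(763591/800000 − 1/80·(0.990700+0.949200+0.927900))/(1+1/80) = 9073/10000 ≈ 0.907300
step 5 [2.5y] zero: DF = P = 2201/2500 ≈ 0.880400

1 1/2 9907/10000
2 1 2373/2500
3 3/2 9279/10000
4 2 9073/10000
5 5/2 2201/2500
DF(0.5y) is solved at step 1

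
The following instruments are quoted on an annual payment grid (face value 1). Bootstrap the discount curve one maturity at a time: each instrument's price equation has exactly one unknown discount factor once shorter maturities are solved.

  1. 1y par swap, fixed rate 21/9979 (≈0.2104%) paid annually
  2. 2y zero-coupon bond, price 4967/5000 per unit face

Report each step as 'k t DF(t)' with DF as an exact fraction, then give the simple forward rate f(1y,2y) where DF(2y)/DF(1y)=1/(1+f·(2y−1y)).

1 1 9979/10000
2 2 4967/5000
f(1y,2y) = ((9979/10000)/(4967/5000) − 1)/(1) = 45/9934 ≈ 0.4530%

step 1 [1y] swap r/1=21/9979: DF=(1 − 21/9979·(0))/(1+21/9979) = 9979/10000 ≈ 0.997900
step 2 [2y] zero: DF = P = 4967/5000 ≈ 0.993400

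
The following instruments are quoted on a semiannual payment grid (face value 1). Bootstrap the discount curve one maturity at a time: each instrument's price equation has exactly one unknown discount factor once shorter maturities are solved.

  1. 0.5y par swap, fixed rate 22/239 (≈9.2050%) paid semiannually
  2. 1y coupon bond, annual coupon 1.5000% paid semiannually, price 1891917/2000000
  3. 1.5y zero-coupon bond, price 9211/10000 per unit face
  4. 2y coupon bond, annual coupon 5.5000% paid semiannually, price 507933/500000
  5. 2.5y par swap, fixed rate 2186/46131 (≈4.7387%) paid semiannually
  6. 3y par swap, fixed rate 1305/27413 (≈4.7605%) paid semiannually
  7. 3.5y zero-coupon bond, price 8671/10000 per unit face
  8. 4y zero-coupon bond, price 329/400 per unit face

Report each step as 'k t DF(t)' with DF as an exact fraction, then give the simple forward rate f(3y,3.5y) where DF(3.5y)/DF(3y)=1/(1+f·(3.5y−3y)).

step 1 [0.5y] swap r/2=11/239: DF=(1 − 11/239·(0))/(1+11/239) = 239/250 ≈ 0.956000
step 2 [1y] bond c/2=3/400: DF=(1891917/2000000 − 3/400·(0.956000))/(1+3/400) = 4659/5000 ≈ 0.931800
step 3 [1.5y] zero: DF = P = 9211/10000 ≈ 0.921100
step 4 [2y] bond c/2=11/400: DF=(507933/500000 − 11/400·(0.956000+0.931800+0.921100))/(1+11/400) = 1827/2000 ≈ 0.913500
step 5 [2.5y] swap r/2=1093/46131: DF=(1 − 1093/46131·(0.956000+0.931800+0.921100+0.913500))/(1+1093/46131) = 8907/10000 ≈ 0.890700
step 6 [3y] swap r/2=1305/54826: DF=(1 − 1305/54826·(0.956000+0.931800+0.921100+0.913500+0.890700))/(1+1305/54826) = 1739/2000 ≈ 0.869500
step 7 [3.5y] zero: DF = P = 8671/10000 ≈ 0.867100
step 8 [4y] zero: DF = P = 329/400 ≈ 0.822500

1 1/2 239/250
2 1 4659/5000
3 3/2 9211/10000
4 2 1827/2000
5 5/2 8907/10000
6 3 1739/2000
7 7/2 8671/10000
8 4 329/400
f(3y,3.5y) = ((1739/2000)/(8671/10000) − 1)/(1/2) = 48/8671 ≈ 0.5536%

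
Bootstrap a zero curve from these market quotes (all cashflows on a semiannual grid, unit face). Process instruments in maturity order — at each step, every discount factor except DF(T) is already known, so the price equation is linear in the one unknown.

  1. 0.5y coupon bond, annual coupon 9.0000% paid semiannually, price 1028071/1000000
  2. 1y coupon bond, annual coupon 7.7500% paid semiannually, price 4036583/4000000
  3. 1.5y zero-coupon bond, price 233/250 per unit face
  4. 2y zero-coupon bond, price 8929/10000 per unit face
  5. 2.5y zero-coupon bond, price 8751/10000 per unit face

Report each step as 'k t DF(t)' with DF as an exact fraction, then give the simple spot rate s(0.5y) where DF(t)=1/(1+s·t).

step 1 [0.5y] bond c/2=9/200: DF=(1028071/1000000 − 9/200·(0))/(1+9/200) = 4919/5000 ≈ 0.983800
step 2 [1y] bond c/2=31/800: DF=(4036583/4000000 − 31/800·(0.983800))/(1+31/800) = 2337/2500 ≈ 0.934800
step 3 [1.5y] zero: DF = P = 233/250 ≈ 0.932000
step 4 [2y] zero: DF = P = 8929/10000 ≈ 0.892900
step 5 [2.5y] zero: DF = P = 8751/10000 ≈ 0.875100

1 1/2 4919/5000
2 1 2337/2500
3 3/2 233/250
4 2 8929/10000
5 5/2 8751/10000
s(0.5y) = (1/(4919/5000) − 1)/(1/2) = 162/4919 ≈ 3.2934%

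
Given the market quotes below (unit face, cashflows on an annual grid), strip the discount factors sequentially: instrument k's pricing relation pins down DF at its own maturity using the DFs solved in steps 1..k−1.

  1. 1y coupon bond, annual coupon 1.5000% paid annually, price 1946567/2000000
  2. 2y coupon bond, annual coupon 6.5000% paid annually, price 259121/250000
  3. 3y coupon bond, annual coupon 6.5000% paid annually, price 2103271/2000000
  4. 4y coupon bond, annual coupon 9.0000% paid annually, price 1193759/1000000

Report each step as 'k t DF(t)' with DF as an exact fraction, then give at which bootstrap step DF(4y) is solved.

1 1 9589/10000
2 2 9147/10000
3 3 8731/10000
4 4 2171/2500
DF(4y) is solved at step 4

step 1 [1y] bond c/1=3/200: DF=(1946567/2000000 − 3/200·(0))/(1+3/200) = 9589/10000 ≈ 0.958900
step 2 [2y] bond c/1=13/200: DF=(259121/250000 − 13/200·(0.958900))/(1+13/200) = 9147/10000 ≈ 0.914700
step 3 [3y] bond c/1=13/200: DF=(2103271/2000000 − 13/200·(0.958900+0.914700))/(1+13/200) = 8731/10000 ≈ 0.873100
step 4 [4y] bond c/1=9/100: DF=(1193759/1000000 − 9/100·(0.958900+0.914700+0.873100))/(1+9/100) = 2171/2500 ≈ 0.868400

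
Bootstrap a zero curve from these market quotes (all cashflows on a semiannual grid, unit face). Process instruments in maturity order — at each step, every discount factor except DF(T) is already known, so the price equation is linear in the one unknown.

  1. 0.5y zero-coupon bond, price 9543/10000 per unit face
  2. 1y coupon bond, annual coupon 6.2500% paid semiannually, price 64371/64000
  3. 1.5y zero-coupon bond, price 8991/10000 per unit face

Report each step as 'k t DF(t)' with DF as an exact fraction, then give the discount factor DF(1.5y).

step 1 [0.5y] zero: DF = P = 9543/10000 ≈ 0.954300
step 2 [1y] bond c/2=1/32: DF=(64371/64000 − 1/32·(0.954300))/(1+1/32) = 1183/1250 ≈ 0.946400
step 3 [1.5y] zero: DF = P = 8991/10000 ≈ 0.899100

1 1/2 9543/10000
2 1 1183/1250
3 3/2 8991/10000
DF(1.5y) = 8991/10000 ≈ 0.899100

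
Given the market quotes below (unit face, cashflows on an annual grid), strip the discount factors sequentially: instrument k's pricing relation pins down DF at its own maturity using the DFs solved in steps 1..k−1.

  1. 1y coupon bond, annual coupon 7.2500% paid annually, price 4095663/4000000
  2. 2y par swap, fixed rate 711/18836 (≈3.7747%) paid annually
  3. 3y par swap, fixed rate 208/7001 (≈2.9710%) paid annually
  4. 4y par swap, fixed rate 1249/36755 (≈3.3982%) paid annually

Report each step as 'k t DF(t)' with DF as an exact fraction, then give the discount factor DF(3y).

1 1 9547/10000
2 2 9289/10000
3 3 573/625
4 4 8751/10000
DF(3y) = 573/625 ≈ 0.916800

step 1 [1y] bond c/1=29/400: DF=(4095663/4000000 − 29/400·(0))/(1+29/400) = 9547/10000 ≈ 0.954700
step 2 [2y] swap r/1=711/18836: DF=(1 − 711/18836·(0.954700))/(1+711/18836) = 9289/10000 ≈ 0.928900
step 3 [3y] swap r/1=208/7001: DF=(1 − 208/7001·(0.954700+0.928900))/(1+208/7001) = 573/625 ≈ 0.916800
step 4 [4y] swap r/1=1249/36755: DF=(1 − 1249/36755·(0.954700+0.928900+0.916800))/(1+1249/36755) = 8751/10000 ≈ 0.875100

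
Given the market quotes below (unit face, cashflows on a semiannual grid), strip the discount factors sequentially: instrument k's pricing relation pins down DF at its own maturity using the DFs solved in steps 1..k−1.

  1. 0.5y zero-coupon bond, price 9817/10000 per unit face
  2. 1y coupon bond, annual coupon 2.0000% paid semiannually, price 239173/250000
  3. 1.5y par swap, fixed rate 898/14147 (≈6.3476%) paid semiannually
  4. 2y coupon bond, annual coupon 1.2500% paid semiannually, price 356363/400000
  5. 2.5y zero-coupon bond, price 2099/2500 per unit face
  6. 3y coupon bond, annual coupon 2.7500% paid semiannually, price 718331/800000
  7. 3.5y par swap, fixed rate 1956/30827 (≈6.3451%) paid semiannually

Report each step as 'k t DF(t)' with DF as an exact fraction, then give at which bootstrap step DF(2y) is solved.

1 1/2 9817/10000
2 1 15/16
3 3/2 4551/5000
4 2 4339/5000
5 5/2 2099/2500
6 3 4121/5000
7 7/2 2011/2500
DF(2y) is solved at step 4

step 1 [0.5y] zero: DF = P = 9817/10000 ≈ 0.981700
step 2 [1y] bond c/2=1/100: DF=(239173/250000 − 1/100·(0.981700))/(1+1/100) = 15/16 ≈ 0.937500
step 3 [1.5y] swap r/2=449/14147: DF=(1 − 449/14147·(0.981700+0.937500))/(1+449/14147) = 4551/5000 ≈ 0.910200
step 4 [2y] bond c/2=1/160: DF=(356363/400000 − 1/160·(0.981700+0.937500+0.910200))/(1+1/160) = 4339/5000 ≈ 0.867800
step 5 [2.5y] zero: DF = P = 2099/2500 ≈ 0.839600
step 6 [3y] bond c/2=11/800: DF=(718331/800000 − 11/800·(0.981700+0.937500+0.910200+0.867800+0.839600))/(1+11/800) = 4121/5000 ≈ 0.824200
step 7 [3.5y] swap r/2=978/30827: DF=(1 − 978/30827·(0.981700+0.937500+0.910200+0.867800+0.839600+0.824200))/(1+978/30827) = 2011/2500 ≈ 0.804400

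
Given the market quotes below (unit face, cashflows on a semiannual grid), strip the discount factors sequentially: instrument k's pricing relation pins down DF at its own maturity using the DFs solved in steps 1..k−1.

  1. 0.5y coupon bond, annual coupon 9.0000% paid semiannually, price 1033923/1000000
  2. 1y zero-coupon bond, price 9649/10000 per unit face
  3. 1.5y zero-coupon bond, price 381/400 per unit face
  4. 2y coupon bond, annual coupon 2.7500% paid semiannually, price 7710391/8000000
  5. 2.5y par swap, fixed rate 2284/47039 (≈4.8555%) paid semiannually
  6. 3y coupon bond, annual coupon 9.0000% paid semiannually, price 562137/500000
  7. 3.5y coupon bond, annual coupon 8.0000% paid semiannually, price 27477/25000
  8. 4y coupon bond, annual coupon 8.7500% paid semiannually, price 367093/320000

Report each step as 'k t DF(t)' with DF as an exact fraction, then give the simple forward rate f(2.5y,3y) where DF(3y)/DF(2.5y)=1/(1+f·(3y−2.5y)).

1 1/2 4947/5000
2 1 9649/10000
3 3/2 381/400
4 2 9113/10000
5 5/2 4429/5000
6 3 8733/10000
7 7/2 8423/10000
8 4 83/100
f(2.5y,3y) = ((4429/5000)/(8733/10000) − 1)/(1/2) = 250/8733 ≈ 2.8627%

step 1 [0.5y] bond c/2=9/200: DF=(1033923/1000000 − 9/200·(0))/(1+9/200) = 4947/5000 ≈ 0.989400
step 2 [1y] zero: DF = P = 9649/10000 ≈ 0.964900
step 3 [1.5y] zero: DF = P = 381/400 ≈ 0.952500
step 4 [2y] bond c/2=11/800: DF=(7710391/8000000 − 11/800·(0.989400+0.964900+0.952500))/(1+11/800) = 9113/10000 ≈ 0.911300
step 5 [2.5y] swap r/2=1142/47039: DF=(1 − 1142/47039·(0.989400+0.964900+0.952500+0.911300))/(1+1142/47039) = 4429/5000 ≈ 0.885800
step 6 [3y] bond c/2=9/200: DF=(562137/500000 − 9/200·(0.989400+0.964900+0.952500+0.911300+0.885800))/(1+9/200) = 8733/10000 ≈ 0.873300
step 7 [3.5y] bond c/2=1/25: DF=(27477/25000 − 1/25·(0.989400+0.964900+0.952500+0.911300+0.885800+0.873300))/(1+1/25) = 8423/10000 ≈ 0.842300
step 8 [4y] bond c/2=7/160: DF=(367093/320000 − 7/160·(0.989400+0.964900+0.952500+0.911300+0.885800+0.873300+0.842300))/(1+7/160) = 83/100 ≈ 0.830000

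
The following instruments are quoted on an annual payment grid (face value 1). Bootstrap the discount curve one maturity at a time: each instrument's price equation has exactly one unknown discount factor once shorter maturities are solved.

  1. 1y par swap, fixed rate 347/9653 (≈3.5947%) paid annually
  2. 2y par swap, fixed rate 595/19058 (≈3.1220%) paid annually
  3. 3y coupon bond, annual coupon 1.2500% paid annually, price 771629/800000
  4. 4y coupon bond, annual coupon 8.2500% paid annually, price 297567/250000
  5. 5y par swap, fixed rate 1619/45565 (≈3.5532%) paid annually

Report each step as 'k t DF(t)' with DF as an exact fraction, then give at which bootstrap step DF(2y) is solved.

step 1 [1y] swap r/1=347/9653: DF=(1 − 347/9653·(0))/(1+347/9653) = 9653/10000 ≈ 0.965300
step 2 [2y] swap r/1=595/19058: DF=(1 − 595/19058·(0.965300))/(1+595/19058) = 1881/2000 ≈ 0.940500
step 3 [3y] bond c/1=1/80: DF=(771629/800000 − 1/80·(0.965300+0.940500))/(1+1/80) = 9291/10000 ≈ 0.929100
step 4 [4y] bond c/1=33/400: DF=(297567/250000 − 33/400·(0.965300+0.940500+0.929100))/(1+33/400) = 1767/2000 ≈ 0.883500
step 5 [5y] swap r/1=1619/45565: DF=(1 − 1619/45565·(0.965300+0.940500+0.929100+0.883500))/(1+1619/45565) = 8381/10000 ≈ 0.838100

1 1 9653/10000
2 2 1881/2000
3 3 9291/10000
4 4 1767/2000
5 5 8381/10000
DF(2y) is solved at step 2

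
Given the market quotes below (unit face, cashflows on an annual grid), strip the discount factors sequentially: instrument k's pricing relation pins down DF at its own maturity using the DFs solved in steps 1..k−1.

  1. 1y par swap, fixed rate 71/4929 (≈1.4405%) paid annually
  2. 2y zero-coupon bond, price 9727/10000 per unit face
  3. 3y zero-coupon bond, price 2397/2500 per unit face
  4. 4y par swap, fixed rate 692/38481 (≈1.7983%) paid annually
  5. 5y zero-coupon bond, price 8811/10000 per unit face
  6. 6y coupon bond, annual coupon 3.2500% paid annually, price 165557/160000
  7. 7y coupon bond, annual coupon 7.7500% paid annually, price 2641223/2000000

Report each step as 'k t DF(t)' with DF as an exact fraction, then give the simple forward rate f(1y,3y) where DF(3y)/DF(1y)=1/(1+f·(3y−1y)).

step 1 [1y] swap r/1=71/4929: DF=(1 − 71/4929·(0))/(1+71/4929) = 4929/5000 ≈ 0.985800
step 2 [2y] zero: DF = P = 9727/10000 ≈ 0.972700
step 3 [3y] zero: DF = P = 2397/2500 ≈ 0.958800
step 4 [4y] swap r/1=692/38481: DF=(1 − 692/38481·(0.985800+0.972700+0.958800))/(1+692/38481) = 2327/2500 ≈ 0.930800
step 5 [5y] zero: DF = P = 8811/10000 ≈ 0.881100
step 6 [6y] bond c/1=13/400: DF=(165557/160000 − 13/400·(0.985800+0.972700+0.958800+0.930800+0.881100))/(1+13/400) = 8533/10000 ≈ 0.853300
step 7 [7y] bond c/1=31/400: DF=(2641223/2000000 − 31/400·(0.985800+0.972700+0.958800+0.930800+0.881100+0.853300))/(1+31/400) = 8241/10000 ≈ 0.824100

1 1 4929/5000
2 2 9727/10000
3 3 2397/2500
4 4 2327/2500
5 5 8811/10000
6 6 8533/10000
7 7 8241/10000
f(1y,3y) = ((4929/5000)/(2397/2500) − 1)/(2) = 45/3196 ≈ 1.4080%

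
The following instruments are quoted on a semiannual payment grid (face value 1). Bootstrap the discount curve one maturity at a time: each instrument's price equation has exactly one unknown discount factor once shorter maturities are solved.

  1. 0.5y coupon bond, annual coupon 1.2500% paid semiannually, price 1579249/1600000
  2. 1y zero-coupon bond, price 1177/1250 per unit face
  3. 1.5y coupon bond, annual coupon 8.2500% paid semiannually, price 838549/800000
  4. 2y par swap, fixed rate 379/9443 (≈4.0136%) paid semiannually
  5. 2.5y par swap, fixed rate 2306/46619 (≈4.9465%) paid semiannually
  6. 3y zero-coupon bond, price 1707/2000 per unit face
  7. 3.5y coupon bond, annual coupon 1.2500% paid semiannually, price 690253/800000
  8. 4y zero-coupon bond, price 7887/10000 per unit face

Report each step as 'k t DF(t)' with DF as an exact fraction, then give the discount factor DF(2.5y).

1 1/2 9809/10000
2 1 1177/1250
3 3/2 1861/2000
4 2 4621/5000
5 5/2 8847/10000
6 3 1707/2000
7 7/2 1029/1250
8 4 7887/10000
DF(2.5y) = 8847/10000 ≈ 0.884700

step 1 [0.5y] bond c/2=1/160: DF=(1579249/1600000 − 1/160·(0))/(1+1/160) = 9809/10000 ≈ 0.980900
step 2 [1y] zero: DF = P = 1177/1250 ≈ 0.941600
step 3 [1.5y] bond c/2=33/800: DF=(838549/800000 − 33/800·(0.980900+0.941600))/(1+33/800) = 1861/2000 ≈ 0.930500
step 4 [2y] swap r/2=379/18886: DF=(1 − 379/18886·(0.980900+0.941600+0.930500))/(1+379/18886) = 4621/5000 ≈ 0.924200
step 5 [2.5y] swap r/2=1153/46619: DF=(1 − 1153/46619·(0.980900+0.941600+0.930500+0.924200))/(1+1153/46619) = 8847/10000 ≈ 0.884700
step 6 [3y] zero: DF = P = 1707/2000 ≈ 0.853500
step 7 [3.5y] bond c/2=1/160: DF=(690253/800000 − 1/160·(0.980900+0.941600+0.930500+0.924200+0.884700+0.853500))/(1+1/160) = 1029/1250 ≈ 0.823200
step 8 [4y] zero: DF = P = 7887/10000 ≈ 0.788700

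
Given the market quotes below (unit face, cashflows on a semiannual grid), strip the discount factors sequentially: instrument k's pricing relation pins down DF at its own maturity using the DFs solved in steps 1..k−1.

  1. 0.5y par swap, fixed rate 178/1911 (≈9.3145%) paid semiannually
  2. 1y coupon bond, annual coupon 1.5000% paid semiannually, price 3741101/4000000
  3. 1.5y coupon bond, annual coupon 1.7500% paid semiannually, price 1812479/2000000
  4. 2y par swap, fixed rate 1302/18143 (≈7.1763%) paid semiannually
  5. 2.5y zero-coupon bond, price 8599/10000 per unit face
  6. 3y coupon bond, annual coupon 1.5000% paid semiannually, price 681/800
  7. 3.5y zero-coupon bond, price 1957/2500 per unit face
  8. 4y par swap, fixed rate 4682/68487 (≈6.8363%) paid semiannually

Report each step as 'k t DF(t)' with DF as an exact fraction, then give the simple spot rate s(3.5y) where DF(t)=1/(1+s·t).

step 1 [0.5y] swap r/2=89/1911: DF=(1 − 89/1911·(0))/(1+89/1911) = 1911/2000 ≈ 0.955500
step 2 [1y] bond c/2=3/400: DF=(3741101/4000000 − 3/400·(0.955500))/(1+3/400) = 2303/2500 ≈ 0.921200
step 3 [1.5y] bond c/2=7/800: DF=(1812479/2000000 − 7/800·(0.955500+0.921200))/(1+7/800) = 8821/10000 ≈ 0.882100
step 4 [2y] swap r/2=651/18143: DF=(1 − 651/18143·(0.955500+0.921200+0.882100))/(1+651/18143) = 4349/5000 ≈ 0.869800
step 5 [2.5y] zero: DF = P = 8599/10000 ≈ 0.859900
step 6 [3y] bond c/2=3/400: DF=(681/800 − 3/400·(0.955500+0.921200+0.882100+0.869800+0.859900))/(1+3/400) = 1623/2000 ≈ 0.811500
step 7 [3.5y] zero: DF = P = 1957/2500 ≈ 0.782800
step 8 [4y] swap r/2=2341/68487: DF=(1 − 2341/68487·(0.955500+0.921200+0.882100+0.869800+0.859900+0.811500+0.782800))/(1+2341/68487) = 7659/10000 ≈ 0.765900

1 1/2 1911/2000
2 1 2303/2500
3 3/2 8821/10000
4 2 4349/5000
5 5/2 8599/10000
6 3 1623/2000
7 7/2 1957/2500
8 4 7659/10000
s(3.5y) = (1/(1957/2500) − 1)/(7/2) = 1086/13699 ≈ 7.9276%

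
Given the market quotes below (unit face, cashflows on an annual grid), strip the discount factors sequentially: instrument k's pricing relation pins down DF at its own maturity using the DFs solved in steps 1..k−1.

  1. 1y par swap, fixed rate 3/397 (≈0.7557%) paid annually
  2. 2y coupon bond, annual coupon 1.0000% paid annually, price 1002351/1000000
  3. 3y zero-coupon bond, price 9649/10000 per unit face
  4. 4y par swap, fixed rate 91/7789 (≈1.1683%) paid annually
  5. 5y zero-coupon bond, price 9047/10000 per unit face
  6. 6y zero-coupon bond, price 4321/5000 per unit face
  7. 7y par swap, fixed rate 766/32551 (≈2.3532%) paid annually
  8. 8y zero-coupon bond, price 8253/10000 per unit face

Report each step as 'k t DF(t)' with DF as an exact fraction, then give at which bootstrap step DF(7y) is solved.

1 1 397/400
2 2 4913/5000
3 3 9649/10000
4 4 1909/2000
5 5 9047/10000
6 6 4321/5000
7 7 2117/2500
8 8 8253/10000
DF(7y) is solved at step 7

step 1 [1y] swap r/1=3/397: DF=(1 − 3/397·(0))/(1+3/397) = 397/400 ≈ 0.992500
step 2 [2y] bond c/1=1/100: DF=(1002351/1000000 − 1/100·(0.992500))/(1+1/100) = 4913/5000 ≈ 0.982600
step 3 [3y] zero: DF = P = 9649/10000 ≈ 0.964900
step 4 [4y] swap r/1=91/7789: DF=(1 − 91/7789·(0.992500+0.982600+0.964900))/(1+91/7789) = 1909/2000 ≈ 0.954500
step 5 [5y] zero: DF = P = 9047/10000 ≈ 0.904700
step 6 [6y] zero: DF = P = 4321/5000 ≈ 0.864200
step 7 [7y] swap r/1=766/32551: DF=(1 − 766/32551·(0.992500+0.982600+0.964900+0.954500+0.904700+0.864200))/(1+766/32551) = 2117/2500 ≈ 0.846800
step 8 [8y] zero: DF = P = 8253/10000 ≈ 0.825300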